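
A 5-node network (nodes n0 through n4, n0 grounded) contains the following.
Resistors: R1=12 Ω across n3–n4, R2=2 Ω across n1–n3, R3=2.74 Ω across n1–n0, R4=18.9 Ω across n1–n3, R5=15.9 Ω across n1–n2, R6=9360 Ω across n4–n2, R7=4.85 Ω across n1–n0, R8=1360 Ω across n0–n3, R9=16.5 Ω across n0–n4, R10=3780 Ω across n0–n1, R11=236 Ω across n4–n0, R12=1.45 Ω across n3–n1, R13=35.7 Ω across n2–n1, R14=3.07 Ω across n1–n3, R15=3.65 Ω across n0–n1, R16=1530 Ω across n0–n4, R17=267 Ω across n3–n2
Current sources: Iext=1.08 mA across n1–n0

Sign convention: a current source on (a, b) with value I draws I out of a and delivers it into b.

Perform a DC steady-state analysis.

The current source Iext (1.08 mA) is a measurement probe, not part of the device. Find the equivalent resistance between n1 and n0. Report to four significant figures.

R_eq = 1.134 Ω

MNA unknowns: 4 node voltages V₁..V_4
R1: Y=0.08333 on G[3,4]
R2: Y=0.5000 on G[1,3]
R3: Y=0.3650 on G[1,0]
R4: Y=0.05291 on G[1,3]
R5: Y=0.06289 on G[1,2]
R6: Y=0.0001068 on G[4,2]
R7: Y=0.2062 on G[1,0]
R8: Y=0.0007353 on G[0,3]
R9: Y=0.06061 on G[0,4]
R10: Y=0.0002646 on G[0,1]
R11: Y=0.004237 on G[4,0]
R12: Y=0.6897 on G[3,1]
R13: Y=0.02801 on G[2,1]
R14: Y=0.3257 on G[1,3]
R15: Y=0.2740 on G[0,1]
R16: Y=0.0006536 on G[0,4]
R17: Y=0.003745 on G[3,2]
Iext: z[1]−=0.00108, z[0]+=0.00108
solve → V1=-0.001225, V2=-0.001223, V3=-0.001196, V4=-0.0006701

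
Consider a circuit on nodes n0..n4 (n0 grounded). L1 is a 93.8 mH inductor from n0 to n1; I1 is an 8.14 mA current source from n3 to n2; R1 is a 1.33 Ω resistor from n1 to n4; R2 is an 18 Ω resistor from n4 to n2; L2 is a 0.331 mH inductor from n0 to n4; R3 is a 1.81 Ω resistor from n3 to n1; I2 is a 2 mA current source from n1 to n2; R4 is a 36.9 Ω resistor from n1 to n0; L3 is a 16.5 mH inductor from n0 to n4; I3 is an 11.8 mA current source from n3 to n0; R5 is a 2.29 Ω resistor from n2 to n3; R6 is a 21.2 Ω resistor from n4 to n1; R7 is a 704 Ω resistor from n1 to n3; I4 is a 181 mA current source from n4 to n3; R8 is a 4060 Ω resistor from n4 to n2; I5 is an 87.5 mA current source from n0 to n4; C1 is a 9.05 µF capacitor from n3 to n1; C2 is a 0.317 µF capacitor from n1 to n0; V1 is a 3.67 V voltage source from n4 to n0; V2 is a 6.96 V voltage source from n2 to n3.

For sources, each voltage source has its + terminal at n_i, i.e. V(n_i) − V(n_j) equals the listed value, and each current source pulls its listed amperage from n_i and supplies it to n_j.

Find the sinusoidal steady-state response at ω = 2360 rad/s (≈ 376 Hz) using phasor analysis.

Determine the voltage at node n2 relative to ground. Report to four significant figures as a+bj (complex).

9.965+0.02372j V

Apply KCL at each of the 4 non-ground nodes and solve the resulting linear system.
Node n1: branches {L1, R1, R3, I2, R4, R6, R7, C1, C2} → V_1 = 3.329+0.01359j
Node n2: branches {I1, R2, I2, R5, R8, V2} → V_2 = 9.965+0.02372j
Node n3: branches {I1, R3, I3, R5, R7, I4, C1, V2} → V_3 = 3.005+0.02372j
Node n4: branches {R1, R2, L2, L3, R6, I4, R8, I5, V1} → V_4 = 3.670+0.000j
Source currents: i(V1)=-0.01457+4.805j, i(V2)=-3.380-0.001323j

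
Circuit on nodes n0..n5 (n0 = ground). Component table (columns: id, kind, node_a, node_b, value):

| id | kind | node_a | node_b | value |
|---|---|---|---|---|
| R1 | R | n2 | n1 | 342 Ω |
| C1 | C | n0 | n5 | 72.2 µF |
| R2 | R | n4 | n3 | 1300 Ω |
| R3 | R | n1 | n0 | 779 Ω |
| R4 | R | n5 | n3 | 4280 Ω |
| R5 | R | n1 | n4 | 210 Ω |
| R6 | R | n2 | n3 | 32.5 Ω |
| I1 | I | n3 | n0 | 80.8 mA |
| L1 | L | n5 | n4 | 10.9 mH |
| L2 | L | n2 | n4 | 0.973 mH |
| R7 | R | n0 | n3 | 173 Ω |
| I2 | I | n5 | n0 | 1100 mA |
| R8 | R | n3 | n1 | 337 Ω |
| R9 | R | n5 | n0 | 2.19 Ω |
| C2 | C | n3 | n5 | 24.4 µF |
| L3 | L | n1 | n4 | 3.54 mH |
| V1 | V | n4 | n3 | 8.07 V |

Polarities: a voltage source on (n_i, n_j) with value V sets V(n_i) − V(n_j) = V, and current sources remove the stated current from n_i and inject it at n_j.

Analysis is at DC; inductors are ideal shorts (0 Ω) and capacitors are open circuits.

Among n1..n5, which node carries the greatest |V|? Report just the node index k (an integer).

Element admittances at DC:
  Y(R1) = 0.002924 S between n2,n1
  Y(C1) = 0.000 S between n0,n5
  Y(R2) = 0.0007692 S between n4,n3
  Y(R3) = 0.001284 S between n1,n0
  Y(R4) = 0.0002336 S between n5,n3
  Y(R5) = 0.004762 S between n1,n4
  Y(R6) = 0.03077 S between n2,n3
  I1: injects 0.0808 A into n0 (from n3)
  L1: short n5↔n4 (DC inductor)
  L2: short n2↔n4 (DC inductor)
  Y(R7) = 0.005780 S between n0,n3
  I2: injects 1.1 A into n0 (from n5)
  Y(R8) = 0.002967 S between n3,n1
  Y(R9) = 0.4566 S between n5,n0
  Y(C2) = 0.000 S between n3,n5
  L3: short n1↔n4 (DC inductor)
  V1: constraint V(n4)−V(n3) = 8.07
Assemble and solve the 9×9 MNA system:
  V(n1)=-2.446  V(n2)=-2.446  V(n3)=-10.52  V(n4)=-2.446  V(n5)=-2.446
  i(L1)=0.01499  i(L2)=-0.2483  i(L3)=-0.02081  i(V1)=-0.2603

3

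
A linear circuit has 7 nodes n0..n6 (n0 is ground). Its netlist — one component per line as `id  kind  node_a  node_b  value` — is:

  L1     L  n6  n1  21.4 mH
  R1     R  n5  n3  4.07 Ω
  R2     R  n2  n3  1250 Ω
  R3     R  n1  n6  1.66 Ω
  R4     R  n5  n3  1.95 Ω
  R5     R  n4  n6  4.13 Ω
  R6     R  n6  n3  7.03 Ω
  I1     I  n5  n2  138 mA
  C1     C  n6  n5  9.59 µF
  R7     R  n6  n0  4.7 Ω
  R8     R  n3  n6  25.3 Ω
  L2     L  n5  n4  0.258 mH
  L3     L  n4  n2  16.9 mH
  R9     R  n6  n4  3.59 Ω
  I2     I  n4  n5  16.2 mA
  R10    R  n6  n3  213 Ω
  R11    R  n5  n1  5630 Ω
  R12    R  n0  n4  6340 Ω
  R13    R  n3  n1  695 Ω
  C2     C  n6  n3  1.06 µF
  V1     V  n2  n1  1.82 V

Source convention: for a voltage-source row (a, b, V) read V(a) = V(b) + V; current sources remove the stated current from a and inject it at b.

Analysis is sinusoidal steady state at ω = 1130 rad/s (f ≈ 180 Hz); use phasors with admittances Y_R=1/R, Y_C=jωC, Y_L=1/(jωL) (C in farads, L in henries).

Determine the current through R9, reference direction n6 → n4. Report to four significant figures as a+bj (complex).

0.04909+0.04445j A

Apply KCL at each of the 6 non-ground nodes and solve the resulting linear system.
Node n1: branches {L1, R3, R11, R13, V1} → V_1 = 0.1805+0.2003j
Node n2: branches {R2, I1, L3, V1} → V_2 = 2.000+0.2003j
Node n3: branches {R1, R2, R4, R6, R8, R10, R13, C2} → V_3 = -0.1464-0.1491j
Node n4: branches {R5, L2, L3, R9, I2, R12} → V_4 = -0.1761-0.1595j
Node n5: branches {R1, R4, I1, C1, L2, I2, R11} → V_5 = -0.1851-0.1870j
Node n6: branches {L1, R3, R5, R6, C1, R7, R8, R9, R10, C2} → V_6 = 0.0001305+0.0001182j
Source currents: i(V1)=0.1174+0.1137j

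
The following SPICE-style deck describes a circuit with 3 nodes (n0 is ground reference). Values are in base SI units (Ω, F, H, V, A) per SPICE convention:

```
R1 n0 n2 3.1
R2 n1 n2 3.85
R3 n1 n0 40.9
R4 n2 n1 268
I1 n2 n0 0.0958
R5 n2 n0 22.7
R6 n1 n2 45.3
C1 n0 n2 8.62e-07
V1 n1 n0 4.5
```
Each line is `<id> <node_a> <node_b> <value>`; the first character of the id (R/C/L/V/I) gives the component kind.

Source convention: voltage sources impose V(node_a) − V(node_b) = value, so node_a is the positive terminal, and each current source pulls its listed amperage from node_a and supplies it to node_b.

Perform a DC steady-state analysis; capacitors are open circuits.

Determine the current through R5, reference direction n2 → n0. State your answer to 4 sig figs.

0.08032 A

Element admittances at DC:
  Y(R1) = 0.3226 S between n0,n2
  Y(R2) = 0.2597 S between n1,n2
  Y(R3) = 0.02445 S between n1,n0
  Y(R4) = 0.003731 S between n2,n1
  I1: injects 0.0958 A into n0 (from n2)
  Y(R5) = 0.04405 S between n2,n0
  Y(R6) = 0.02208 S between n1,n2
  Y(C1) = 0.000 S between n0,n2
  V1: constraint V(n1)−V(n0) = 4.5
Assemble and solve the 3×3 MNA system:
  V(n1)=4.500  V(n2)=1.823
  i(V1)=-0.8743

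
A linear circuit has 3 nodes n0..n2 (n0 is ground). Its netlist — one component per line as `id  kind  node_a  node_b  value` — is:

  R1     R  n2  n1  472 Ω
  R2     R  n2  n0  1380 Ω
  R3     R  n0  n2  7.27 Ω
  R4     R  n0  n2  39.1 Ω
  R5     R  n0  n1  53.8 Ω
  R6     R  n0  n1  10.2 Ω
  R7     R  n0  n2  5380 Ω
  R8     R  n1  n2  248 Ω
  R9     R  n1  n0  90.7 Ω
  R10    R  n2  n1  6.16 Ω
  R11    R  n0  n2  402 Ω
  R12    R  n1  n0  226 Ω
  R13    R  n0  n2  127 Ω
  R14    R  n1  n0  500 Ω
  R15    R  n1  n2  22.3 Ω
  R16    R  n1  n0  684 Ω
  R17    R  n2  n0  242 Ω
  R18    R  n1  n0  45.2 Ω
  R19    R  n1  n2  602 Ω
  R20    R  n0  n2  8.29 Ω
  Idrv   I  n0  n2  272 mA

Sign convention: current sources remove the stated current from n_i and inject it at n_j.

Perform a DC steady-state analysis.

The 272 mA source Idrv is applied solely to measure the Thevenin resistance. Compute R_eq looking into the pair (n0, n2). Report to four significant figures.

R_eq = 2.563 Ω

Element admittances at DC:
  Y(R1) = 0.002119 S between n2,n1
  Y(R2) = 0.0007246 S between n2,n0
  Y(R3) = 0.1376 S between n0,n2
  Y(R4) = 0.02558 S between n0,n2
  Y(R5) = 0.01859 S between n0,n1
  Y(R6) = 0.09804 S between n0,n1
  Y(R7) = 0.0001859 S between n0,n2
  Y(R8) = 0.004032 S between n1,n2
  Y(R9) = 0.01103 S between n1,n0
  Y(R10) = 0.1623 S between n2,n1
  Y(R11) = 0.002488 S between n0,n2
  Y(R12) = 0.004425 S between n1,n0
  Y(R13) = 0.007874 S between n0,n2
  Y(R14) = 0.002000 S between n1,n0
  Y(R15) = 0.04484 S between n1,n2
  Y(R16) = 0.001462 S between n1,n0
  Y(R17) = 0.004132 S between n2,n0
  Y(R18) = 0.02212 S between n1,n0
  Y(R19) = 0.001661 S between n1,n2
  Y(R20) = 0.1206 S between n0,n2
  Idrv: injects 0.272 A into n2 (from n0)
Assemble and solve the 2×2 MNA system:
  V(n1)=0.4022  V(n2)=0.6972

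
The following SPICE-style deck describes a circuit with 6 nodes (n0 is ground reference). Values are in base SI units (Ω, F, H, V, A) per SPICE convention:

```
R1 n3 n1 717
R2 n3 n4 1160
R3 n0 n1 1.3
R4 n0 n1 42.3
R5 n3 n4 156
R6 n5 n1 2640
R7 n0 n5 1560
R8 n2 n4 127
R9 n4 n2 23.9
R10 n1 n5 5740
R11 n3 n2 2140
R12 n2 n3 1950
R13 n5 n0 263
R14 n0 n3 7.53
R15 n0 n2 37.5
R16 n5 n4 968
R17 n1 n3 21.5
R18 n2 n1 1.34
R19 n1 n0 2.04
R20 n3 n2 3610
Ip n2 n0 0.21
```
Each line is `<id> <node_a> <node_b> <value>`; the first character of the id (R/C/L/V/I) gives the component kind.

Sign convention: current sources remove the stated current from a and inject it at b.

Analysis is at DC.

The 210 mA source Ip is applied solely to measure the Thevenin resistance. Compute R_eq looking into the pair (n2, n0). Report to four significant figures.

Apply KCL at each of the 5 non-ground nodes and solve the resulting linear system.
Node n1: branches {R1, R3, R4, R6, R10, R17, R18, R19} → V_1 = -0.1492
Node n2: branches {R8, R9, R11, R12, R15, R18, R20, Ip} → V_2 = -0.4119
Node n3: branches {R1, R2, R5, R11, R12, R14, R17, R20} → V_3 = -0.05439
Node n4: branches {R2, R5, R8, R9, R16} → V_4 = -0.3611
Node n5: branches {R6, R7, R10, R13, R16} → V_5 = -0.07556

R_eq = 1.961 Ω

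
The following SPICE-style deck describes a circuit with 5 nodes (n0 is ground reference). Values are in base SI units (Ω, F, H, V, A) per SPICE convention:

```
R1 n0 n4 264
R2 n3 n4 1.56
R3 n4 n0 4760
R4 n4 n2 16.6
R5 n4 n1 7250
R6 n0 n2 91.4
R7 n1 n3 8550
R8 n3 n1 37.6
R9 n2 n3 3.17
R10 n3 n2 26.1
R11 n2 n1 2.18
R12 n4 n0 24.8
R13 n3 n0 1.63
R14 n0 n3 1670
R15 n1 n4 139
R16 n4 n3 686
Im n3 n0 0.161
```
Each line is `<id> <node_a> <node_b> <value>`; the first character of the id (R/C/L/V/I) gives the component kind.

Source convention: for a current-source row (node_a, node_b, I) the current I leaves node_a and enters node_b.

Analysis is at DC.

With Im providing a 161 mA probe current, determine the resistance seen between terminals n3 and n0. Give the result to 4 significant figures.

Element admittances at DC:
  Y(R1) = 0.003788 S between n0,n4
  Y(R2) = 0.6410 S between n3,n4
  Y(R3) = 0.0002101 S between n4,n0
  Y(R4) = 0.06024 S between n4,n2
  Y(R5) = 0.0001379 S between n4,n1
  Y(R6) = 0.01094 S between n0,n2
  Y(R7) = 0.0001170 S between n1,n3
  Y(R8) = 0.02660 S between n3,n1
  Y(R9) = 0.3155 S between n2,n3
  Y(R10) = 0.03831 S between n3,n2
  Y(R11) = 0.4587 S between n2,n1
  Y(R12) = 0.04032 S between n4,n0
  Y(R13) = 0.6135 S between n3,n0
  Y(R14) = 0.0005988 S between n0,n3
  Y(R15) = 0.007194 S between n1,n4
  Y(R16) = 0.001458 S between n4,n3
  Im: injects 0.161 A into n0 (from n3)
Assemble and solve the 4×4 MNA system:
  V(n1)=-0.2340  V(n2)=-0.2337  V(n3)=-0.2416  V(n4)=-0.2267

R_eq = 1.501 Ω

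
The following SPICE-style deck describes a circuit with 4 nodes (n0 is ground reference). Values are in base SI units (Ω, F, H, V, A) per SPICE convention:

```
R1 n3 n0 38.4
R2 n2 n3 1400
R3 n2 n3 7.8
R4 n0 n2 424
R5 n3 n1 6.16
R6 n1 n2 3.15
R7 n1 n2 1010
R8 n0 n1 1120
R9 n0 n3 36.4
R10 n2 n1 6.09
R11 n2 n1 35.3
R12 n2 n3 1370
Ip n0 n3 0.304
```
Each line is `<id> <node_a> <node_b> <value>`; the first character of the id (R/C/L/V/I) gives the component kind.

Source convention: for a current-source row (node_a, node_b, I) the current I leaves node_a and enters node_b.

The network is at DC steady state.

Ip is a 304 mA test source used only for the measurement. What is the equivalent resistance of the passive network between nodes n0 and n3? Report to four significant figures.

R_eq = 17.63 Ω

MNA unknowns: 3 node voltages V₁..V_3
R1: Y=0.02604 on G[3,0]
R2: Y=0.0007143 on G[2,3]
R3: Y=0.1282 on G[2,3]
R4: Y=0.002358 on G[0,2]
R5: Y=0.1623 on G[3,1]
R6: Y=0.3175 on G[1,2]
R7: Y=0.0009901 on G[1,2]
R8: Y=0.0008929 on G[0,1]
R9: Y=0.02747 on G[0,3]
R10: Y=0.1642 on G[2,1]
R11: Y=0.02833 on G[2,1]
R12: Y=0.0007299 on G[2,3]
Ip: z[0]−=0.304, z[3]+=0.304
solve → V1=5.304, V2=5.295, V3=5.359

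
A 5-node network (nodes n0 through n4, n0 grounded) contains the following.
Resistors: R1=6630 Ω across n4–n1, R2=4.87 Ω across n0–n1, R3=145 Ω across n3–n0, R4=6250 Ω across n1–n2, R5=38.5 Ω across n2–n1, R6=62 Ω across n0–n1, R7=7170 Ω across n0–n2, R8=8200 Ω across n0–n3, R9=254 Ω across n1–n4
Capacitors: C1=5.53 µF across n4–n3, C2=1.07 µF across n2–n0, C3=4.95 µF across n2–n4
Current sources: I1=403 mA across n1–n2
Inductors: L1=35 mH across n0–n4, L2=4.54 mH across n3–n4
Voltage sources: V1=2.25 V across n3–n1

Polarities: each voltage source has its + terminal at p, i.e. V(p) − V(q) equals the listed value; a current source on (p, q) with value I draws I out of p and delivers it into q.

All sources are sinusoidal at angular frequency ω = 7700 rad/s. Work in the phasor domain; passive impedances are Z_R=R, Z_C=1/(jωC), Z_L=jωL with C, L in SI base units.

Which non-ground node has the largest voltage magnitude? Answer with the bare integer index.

Element admittances at ω=7700 rad/s:
  Y(R1) = 0.0001508+0.000j S between n4,n1
  Y(C1) = 0.000+0.04258j S between n4,n3
  Y(C2) = 0.000+0.008239j S between n2,n0
  Y(R2) = 0.2053+0.000j S between n0,n1
  I1: injects 0.403 A into n2 (from n1)
  Y(R3) = 0.006897+0.000j S between n3,n0
  Y(R4) = 0.0001600+0.000j S between n1,n2
  Y(R5) = 0.02597+0.000j S between n2,n1
  Y(L1) = 0.000-0.003711j S between n0,n4
  Y(R6) = 0.01613+0.000j S between n0,n1
  Y(R7) = 0.0001395+0.000j S between n0,n2
  Y(R8) = 0.0001220+0.000j S between n0,n3
  Y(R9) = 0.003937+0.000j S between n1,n4
  Y(L2) = 0.000-0.02861j S between n3,n4
  Y(C3) = 0.000+0.03812j S between n2,n4
  V1: constraint V(n3)−V(n1) = 2.25
Assemble and solve the 5×5 MNA system:
  V(n1)=-0.2166-0.2293j  V(n2)=10.61-5.551j  V(n3)=2.033-0.2293j  V(n4)=9.235-3.641j
  i(V1)=0.03341+0.1023j

2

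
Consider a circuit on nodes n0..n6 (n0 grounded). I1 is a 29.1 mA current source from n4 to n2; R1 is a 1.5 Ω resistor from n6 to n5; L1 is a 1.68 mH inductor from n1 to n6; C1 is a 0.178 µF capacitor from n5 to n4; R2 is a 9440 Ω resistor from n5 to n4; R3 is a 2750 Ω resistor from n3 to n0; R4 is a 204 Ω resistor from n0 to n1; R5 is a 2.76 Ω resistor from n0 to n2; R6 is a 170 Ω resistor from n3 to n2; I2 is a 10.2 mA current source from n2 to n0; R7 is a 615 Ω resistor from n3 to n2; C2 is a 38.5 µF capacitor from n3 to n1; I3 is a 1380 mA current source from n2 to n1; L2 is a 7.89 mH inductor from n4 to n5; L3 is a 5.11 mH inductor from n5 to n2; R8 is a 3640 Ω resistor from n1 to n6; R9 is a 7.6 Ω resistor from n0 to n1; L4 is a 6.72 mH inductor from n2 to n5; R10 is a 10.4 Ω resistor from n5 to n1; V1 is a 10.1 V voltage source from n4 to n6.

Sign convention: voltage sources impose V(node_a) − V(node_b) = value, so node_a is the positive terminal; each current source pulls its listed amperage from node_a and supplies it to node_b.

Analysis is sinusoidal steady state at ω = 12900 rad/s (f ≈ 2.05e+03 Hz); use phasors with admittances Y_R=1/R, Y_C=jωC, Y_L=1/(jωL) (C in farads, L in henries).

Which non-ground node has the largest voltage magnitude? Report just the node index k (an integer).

4

MNA unknowns: 6 node voltages V₁..V_6 plus 1 source current (V1)
I1: z[4]−=0.0291, z[2]+=0.0291
R1: Y=0.6667+0.000j on G[6,5]
L1: Y=0.000-0.04614j on G[1,6]
C1: Y=0.000+0.002296j on G[5,4]
R2: Y=0.0001059+0.000j on G[5,4]
R3: Y=0.0003636+0.000j on G[3,0]
R4: Y=0.004902+0.000j on G[0,1]
R5: Y=0.3623+0.000j on G[0,2]
R6: Y=0.005882+0.000j on G[3,2]
I2: z[2]−=0.0102, z[0]+=0.0102
R7: Y=0.001626+0.000j on G[3,2]
C2: Y=0.000+0.4967j on G[3,1]
I3: z[2]−=1.38, z[1]+=1.38
L2: Y=0.000-0.009825j on G[4,5]
L3: Y=0.000-0.01517j on G[5,2]
R8: Y=0.0002747+0.000j on G[1,6]
R9: Y=0.1316+0.000j on G[0,1]
L4: Y=0.000-0.01154j on G[2,5]
R10: Y=0.09615+0.000j on G[5,1]
V1: row V4−V6=10.1, i_V1 at 4,6
solve → V1=8.463+1.726j, V2=-3.225-0.6522j, V3=8.423+1.909j, V4=16.29+3.245j, V5=6.343+3.290j, V6=6.194+3.245j
aux → i_V1=-0.02981+0.07492j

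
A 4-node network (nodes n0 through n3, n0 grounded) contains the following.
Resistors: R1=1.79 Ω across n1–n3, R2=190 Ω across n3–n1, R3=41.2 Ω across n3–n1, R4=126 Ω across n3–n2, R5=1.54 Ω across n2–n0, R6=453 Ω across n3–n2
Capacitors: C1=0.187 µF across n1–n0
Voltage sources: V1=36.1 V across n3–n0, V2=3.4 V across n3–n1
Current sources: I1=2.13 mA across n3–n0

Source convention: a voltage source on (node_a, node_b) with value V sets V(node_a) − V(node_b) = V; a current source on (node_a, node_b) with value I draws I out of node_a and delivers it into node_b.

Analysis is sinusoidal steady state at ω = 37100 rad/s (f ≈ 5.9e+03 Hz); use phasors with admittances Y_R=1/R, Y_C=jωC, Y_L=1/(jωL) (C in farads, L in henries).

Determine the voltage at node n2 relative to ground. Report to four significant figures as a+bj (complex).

0.5553+0.000j V

MNA unknowns: 3 node voltages V₁..V_3 plus 2 source currents (V1, V2)
R1: Y=0.5587+0.000j on G[1,3]
R2: Y=0.005263+0.000j on G[3,1]
R3: Y=0.02427+0.000j on G[3,1]
C1: Y=0.000+0.006938j on G[1,0]
R4: Y=0.007937+0.000j on G[3,2]
R5: Y=0.6494+0.000j on G[2,0]
R6: Y=0.002208+0.000j on G[3,2]
V1: row V3−V0=36.1, i_V1 at 3,0
V2: row V3−V1=3.4, i_V2 at 3,1
I1: z[3]−=0.00213, z[0]+=0.00213
solve → V1=32.70+0.000j, V2=0.5553+0.000j, V3=36.10+0.000j
aux → i_V1=-0.3627-0.2269j, i_V2=-2.000+0.2269j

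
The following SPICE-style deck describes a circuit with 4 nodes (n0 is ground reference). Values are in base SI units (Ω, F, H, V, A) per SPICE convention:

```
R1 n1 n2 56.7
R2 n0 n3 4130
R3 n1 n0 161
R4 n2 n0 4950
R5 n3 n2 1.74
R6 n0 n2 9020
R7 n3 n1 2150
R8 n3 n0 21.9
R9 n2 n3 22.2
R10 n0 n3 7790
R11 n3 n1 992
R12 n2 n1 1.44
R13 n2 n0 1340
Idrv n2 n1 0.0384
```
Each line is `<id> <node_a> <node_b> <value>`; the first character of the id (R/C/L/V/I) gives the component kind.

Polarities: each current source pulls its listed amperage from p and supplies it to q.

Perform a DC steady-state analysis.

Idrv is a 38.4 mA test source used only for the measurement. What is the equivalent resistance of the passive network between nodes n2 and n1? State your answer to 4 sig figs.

R_eq = 1.391 Ω

Element admittances at DC:
  Y(R1) = 0.01764 S between n1,n2
  Y(R2) = 0.0002421 S between n0,n3
  Y(R3) = 0.006211 S between n1,n0
  Y(R4) = 0.0002020 S between n2,n0
  Y(R5) = 0.5747 S between n3,n2
  Y(R6) = 0.0001109 S between n0,n2
  Y(R7) = 0.0004651 S between n3,n1
  Y(R8) = 0.04566 S between n3,n0
  Y(R9) = 0.04505 S between n2,n3
  Y(R10) = 0.0001284 S between n0,n3
  Y(R11) = 0.001008 S between n3,n1
  Y(R12) = 0.6944 S between n2,n1
  Y(R13) = 0.0007463 S between n2,n0
  Idrv: injects 0.0384 A into n1 (from n2)
Assemble and solve the 3×3 MNA system:
  V(n1)=0.04668  V(n2)=-0.006726  V(n3)=-0.006144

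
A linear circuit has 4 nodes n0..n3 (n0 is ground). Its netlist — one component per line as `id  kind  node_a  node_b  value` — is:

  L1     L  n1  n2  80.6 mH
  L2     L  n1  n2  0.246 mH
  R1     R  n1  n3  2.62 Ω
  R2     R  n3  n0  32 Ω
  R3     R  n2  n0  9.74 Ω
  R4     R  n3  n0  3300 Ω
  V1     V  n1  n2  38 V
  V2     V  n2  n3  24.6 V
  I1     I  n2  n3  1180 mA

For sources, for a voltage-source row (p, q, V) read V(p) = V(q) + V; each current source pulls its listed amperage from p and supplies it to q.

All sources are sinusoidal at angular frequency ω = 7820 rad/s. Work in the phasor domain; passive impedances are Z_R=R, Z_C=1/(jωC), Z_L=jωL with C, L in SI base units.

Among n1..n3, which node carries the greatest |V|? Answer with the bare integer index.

MNA unknowns: 3 node voltages V₁..V_3 plus 2 source currents (V1, V2)
L1: Y=0.000-0.001587j on G[1,2]
L2: Y=0.000-0.5198j on G[1,2]
R1: Y=0.3817+0.000j on G[1,3]
R2: Y=0.03125+0.000j on G[3,0]
R3: Y=0.1027+0.000j on G[2,0]
R4: Y=0.0003030+0.000j on G[3,0]
V1: row V1−V2=38, i_V1 at 1,2
V2: row V2−V3=24.6, i_V2 at 2,3
I1: z[2]−=1.18, z[3]+=1.18
solve → V1=43.78+0.000j, V2=5.783+0.000j, V3=-18.82+0.000j
aux → i_V1=-23.89+19.81j, i_V2=-25.67+0.000j

1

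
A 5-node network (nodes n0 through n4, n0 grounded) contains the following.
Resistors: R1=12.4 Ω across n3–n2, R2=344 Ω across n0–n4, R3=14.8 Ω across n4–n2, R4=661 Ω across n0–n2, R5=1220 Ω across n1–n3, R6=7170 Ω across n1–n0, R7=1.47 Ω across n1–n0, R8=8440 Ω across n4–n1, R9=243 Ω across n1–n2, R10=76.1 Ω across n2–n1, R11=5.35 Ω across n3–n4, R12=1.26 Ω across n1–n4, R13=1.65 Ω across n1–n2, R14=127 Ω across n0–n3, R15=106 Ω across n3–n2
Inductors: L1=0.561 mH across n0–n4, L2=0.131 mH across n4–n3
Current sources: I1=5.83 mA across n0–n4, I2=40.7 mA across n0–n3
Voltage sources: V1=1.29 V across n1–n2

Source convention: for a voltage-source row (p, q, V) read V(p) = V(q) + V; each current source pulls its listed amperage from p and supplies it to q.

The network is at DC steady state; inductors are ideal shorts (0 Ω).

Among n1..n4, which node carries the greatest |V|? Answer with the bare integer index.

2

MNA unknowns: 4 node voltages V₁..V_4 plus 3 source currents (L1, L2, V1)
R1: Y=0.08065 on G[3,2]
R2: Y=0.002907 on G[0,4]
R3: Y=0.06757 on G[4,2]
R4: Y=0.001513 on G[0,2]
R5: Y=0.0008197 on G[1,3]
L1: row V0−V4=0, i_L1 at 0,4
R6: Y=0.0001395 on G[1,0]
R7: Y=0.6803 on G[1,0]
R8: Y=0.0001185 on G[4,1]
R9: Y=0.004115 on G[1,2]
I1: z[0]−=0.00583, z[4]+=0.00583
L2: row V4−V3=0, i_L2 at 4,3
R10: Y=0.01314 on G[2,1]
R11: Y=0.1869 on G[3,4]
R12: Y=0.7937 on G[1,4]
R13: Y=0.6061 on G[1,2]
R14: Y=0.007874 on G[0,3]
R15: Y=0.009434 on G[3,2]
I2: z[0]−=0.0407, z[3]+=0.0407
V1: row V1−V2=1.29, i_V1 at 1,2
solve → V1=0.1256, V2=-1.164, V3=0.000, V4=0.000
aux → i_L1=0.03720, i_L2=0.06408, i_V1=-0.9894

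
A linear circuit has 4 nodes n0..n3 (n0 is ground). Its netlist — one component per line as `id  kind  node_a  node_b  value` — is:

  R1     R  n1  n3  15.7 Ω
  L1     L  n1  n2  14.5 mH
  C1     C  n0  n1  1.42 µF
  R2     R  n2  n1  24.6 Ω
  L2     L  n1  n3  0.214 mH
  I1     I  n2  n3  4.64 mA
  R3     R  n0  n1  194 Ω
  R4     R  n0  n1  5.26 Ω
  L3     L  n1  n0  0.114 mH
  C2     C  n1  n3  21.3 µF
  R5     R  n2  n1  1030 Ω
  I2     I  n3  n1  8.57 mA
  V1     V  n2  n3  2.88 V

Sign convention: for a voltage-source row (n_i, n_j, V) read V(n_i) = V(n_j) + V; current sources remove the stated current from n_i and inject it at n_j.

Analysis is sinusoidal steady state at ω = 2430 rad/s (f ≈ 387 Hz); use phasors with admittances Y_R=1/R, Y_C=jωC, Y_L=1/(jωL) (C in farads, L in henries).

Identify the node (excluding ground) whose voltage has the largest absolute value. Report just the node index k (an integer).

Apply KCL at each of the 3 non-ground nodes and solve the resulting linear system.
Node n1: branches {R1, L1, C1, R2, L2, R3, R4, L3, C2, R5, I2} → V_1 = 0.000+0.000j
Node n2: branches {L1, R2, I1, R5, V1} → V_2 = 2.833-0.06503j
Node n3: branches {R1, L2, I1, C2, I2, V1} → V_3 = -0.04663-0.06503j
Source currents: i(V1)=-0.1207+0.08312j

2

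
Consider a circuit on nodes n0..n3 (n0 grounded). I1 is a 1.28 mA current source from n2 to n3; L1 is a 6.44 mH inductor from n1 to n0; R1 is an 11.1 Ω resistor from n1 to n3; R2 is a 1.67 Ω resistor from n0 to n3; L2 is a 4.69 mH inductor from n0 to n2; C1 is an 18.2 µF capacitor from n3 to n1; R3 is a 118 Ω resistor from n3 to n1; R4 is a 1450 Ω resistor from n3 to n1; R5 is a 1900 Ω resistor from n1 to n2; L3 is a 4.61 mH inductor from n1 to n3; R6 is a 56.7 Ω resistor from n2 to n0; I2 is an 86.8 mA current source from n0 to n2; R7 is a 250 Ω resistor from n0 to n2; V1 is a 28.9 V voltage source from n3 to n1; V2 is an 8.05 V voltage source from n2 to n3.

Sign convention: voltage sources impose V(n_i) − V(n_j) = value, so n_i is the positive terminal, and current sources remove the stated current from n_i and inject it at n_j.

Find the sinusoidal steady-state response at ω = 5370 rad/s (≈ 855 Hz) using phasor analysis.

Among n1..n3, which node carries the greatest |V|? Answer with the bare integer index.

Apply KCL at each of the 3 non-ground nodes and solve the resulting linear system.
Node n1: branches {L1, R1, C1, R3, R4, R5, L3, V1} → V_1 = -28.95-0.8371j
Node n2: branches {I1, L2, R5, R6, I2, R7, V2} → V_2 = 8.002-0.8371j
Node n3: branches {I1, R1, R2, C1, R3, R4, L3, V1, V2} → V_3 = -0.04825-0.8371j
Source currents: i(V1)=-2.912-0.8200j, i(V2)=-0.07382+0.3358j

1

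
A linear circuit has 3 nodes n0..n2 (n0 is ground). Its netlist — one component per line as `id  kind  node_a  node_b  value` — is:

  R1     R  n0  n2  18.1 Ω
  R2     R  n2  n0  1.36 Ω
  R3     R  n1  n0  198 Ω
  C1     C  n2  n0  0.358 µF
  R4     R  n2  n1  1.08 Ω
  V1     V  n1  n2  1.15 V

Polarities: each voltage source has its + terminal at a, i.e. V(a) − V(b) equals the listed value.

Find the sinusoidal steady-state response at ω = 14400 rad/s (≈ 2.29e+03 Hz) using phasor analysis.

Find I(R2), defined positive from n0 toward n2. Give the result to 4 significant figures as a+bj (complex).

Element admittances at ω=14400 rad/s:
  Y(R1) = 0.05525+0.000j S between n0,n2
  Y(R2) = 0.7353+0.000j S between n2,n0
  Y(R3) = 0.005051+0.000j S between n1,n0
  Y(C1) = 0.000+0.005155j S between n2,n0
  Y(R4) = 0.9259+0.000j S between n2,n1
  V1: constraint V(n1)−V(n2) = 1.15
Assemble and solve the 3×3 MNA system:
  V(n1)=1.143+4.730e-05j  V(n2)=-0.007300+4.730e-05j
  i(V1)=-1.071-2.389e-07j

0.005368-3.478e-05j A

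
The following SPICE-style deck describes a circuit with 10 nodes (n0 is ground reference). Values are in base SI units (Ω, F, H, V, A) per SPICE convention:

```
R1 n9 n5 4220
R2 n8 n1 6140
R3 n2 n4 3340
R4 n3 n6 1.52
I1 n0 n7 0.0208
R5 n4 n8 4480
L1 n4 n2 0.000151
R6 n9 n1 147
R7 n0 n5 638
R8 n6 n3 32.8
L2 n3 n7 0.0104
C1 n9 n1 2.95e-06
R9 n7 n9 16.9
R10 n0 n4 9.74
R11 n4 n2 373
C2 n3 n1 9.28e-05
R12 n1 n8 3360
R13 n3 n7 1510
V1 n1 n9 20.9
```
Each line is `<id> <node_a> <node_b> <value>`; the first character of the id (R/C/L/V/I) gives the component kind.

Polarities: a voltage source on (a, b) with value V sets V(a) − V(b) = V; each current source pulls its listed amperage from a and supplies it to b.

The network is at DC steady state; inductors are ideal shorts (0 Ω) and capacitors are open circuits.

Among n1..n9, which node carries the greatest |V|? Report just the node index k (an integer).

1

MNA unknowns: 9 node voltages V₁..V_9 plus 3 source currents (L1, L2, V1)
R1: Y=0.0002370 on G[9,5]
R2: Y=0.0001629 on G[8,1]
R3: Y=0.0002994 on G[2,4]
R4: Y=0.6579 on G[3,6]
I1: z[0]−=0.0208, z[7]+=0.0208
R5: Y=0.0002232 on G[4,8]
L1: row V4−V2=0, i_L1 at 4,2
R6: Y=0.006803 on G[9,1]
R7: Y=0.001567 on G[0,5]
R8: Y=0.03049 on G[6,3]
L2: row V3−V7=0, i_L2 at 3,7
C1: Y=0.000 on G[9,1]
R9: Y=0.05917 on G[7,9]
R10: Y=0.1027 on G[0,4]
R11: Y=0.002681 on G[4,2]
C2: Y=0.000 on G[3,1]
R12: Y=0.0002976 on G[1,8]
R13: Y=0.0006623 on G[3,7]
V1: row V1−V9=20.9, i_V1 at 1,9
solve → V1=70.52, V2=0.1031, V3=49.97, V4=0.1031, V5=6.516, V6=49.97, V7=49.97, V8=47.53, V9=49.62
aux → i_L1=0.000, i_L2=0.000, i_V1=-0.1528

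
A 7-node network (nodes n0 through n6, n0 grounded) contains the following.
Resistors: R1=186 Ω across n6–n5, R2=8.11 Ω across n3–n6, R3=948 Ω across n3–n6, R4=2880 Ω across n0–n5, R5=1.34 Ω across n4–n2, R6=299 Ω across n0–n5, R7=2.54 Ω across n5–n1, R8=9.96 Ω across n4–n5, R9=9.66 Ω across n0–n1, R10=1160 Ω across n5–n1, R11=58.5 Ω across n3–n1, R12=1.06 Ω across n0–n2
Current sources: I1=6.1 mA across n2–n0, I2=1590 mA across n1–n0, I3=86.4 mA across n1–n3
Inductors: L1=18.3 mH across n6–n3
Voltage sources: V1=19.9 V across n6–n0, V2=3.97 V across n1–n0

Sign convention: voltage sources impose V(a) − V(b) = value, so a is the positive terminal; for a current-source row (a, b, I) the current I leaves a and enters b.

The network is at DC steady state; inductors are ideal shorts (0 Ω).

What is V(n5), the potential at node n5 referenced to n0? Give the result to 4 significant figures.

3.453 V

MNA unknowns: 6 node voltages V₁..V_6 plus 3 source currents (L1, V1, V2)
R1: Y=0.005376 on G[6,5]
R2: Y=0.1233 on G[3,6]
R3: Y=0.001055 on G[3,6]
I1: z[2]−=0.0061, z[0]+=0.0061
R4: Y=0.0003472 on G[0,5]
I2: z[1]−=1.59, z[0]+=1.59
R5: Y=0.7463 on G[4,2]
R6: Y=0.003344 on G[0,5]
R7: Y=0.3937 on G[5,1]
L1: row V6−V3=0, i_L1 at 6,3
R8: Y=0.1004 on G[4,5]
R9: Y=0.1035 on G[0,1]
R10: Y=0.0008621 on G[5,1]
R11: Y=0.01709 on G[3,1]
R12: Y=0.9434 on G[0,2]
I3: z[1]−=0.0864, z[3]+=0.0864
V1: row V6−V0=19.9, i_V1 at 6,0
V2: row V1−V0=3.97, i_V2 at 1,0
solve → V1=3.970, V2=0.2902, V3=19.90, V4=0.6652, V5=3.453, V6=19.90
aux → i_L1=0.1859, i_V1=-0.2743, i_V2=-2.019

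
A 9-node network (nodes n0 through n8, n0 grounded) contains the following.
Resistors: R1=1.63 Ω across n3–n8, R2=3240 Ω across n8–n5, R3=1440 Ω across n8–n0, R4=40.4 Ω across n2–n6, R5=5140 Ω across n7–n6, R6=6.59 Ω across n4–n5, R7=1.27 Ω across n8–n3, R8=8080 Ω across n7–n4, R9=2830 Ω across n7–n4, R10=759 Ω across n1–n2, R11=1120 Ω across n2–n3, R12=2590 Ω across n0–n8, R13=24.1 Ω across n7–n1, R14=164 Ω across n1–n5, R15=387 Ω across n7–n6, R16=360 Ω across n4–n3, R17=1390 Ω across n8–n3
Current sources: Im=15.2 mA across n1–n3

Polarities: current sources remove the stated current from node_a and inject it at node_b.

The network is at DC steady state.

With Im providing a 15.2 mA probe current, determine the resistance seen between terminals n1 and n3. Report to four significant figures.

R_eq = 357.8 Ω

Element admittances at DC:
  Y(R1) = 0.6135 S between n3,n8
  Y(R2) = 0.0003086 S between n8,n5
  Y(R3) = 0.0006944 S between n8,n0
  Y(R4) = 0.02475 S between n2,n6
  Y(R5) = 0.0001946 S between n7,n6
  Y(R6) = 0.1517 S between n4,n5
  Y(R7) = 0.7874 S between n8,n3
  Y(R8) = 0.0001238 S between n7,n4
  Y(R9) = 0.0003534 S between n7,n4
  Y(R10) = 0.001318 S between n1,n2
  Y(R11) = 0.0008929 S between n2,n3
  Y(R12) = 0.0003861 S between n0,n8
  Y(R13) = 0.04149 S between n7,n1
  Y(R14) = 0.006098 S between n1,n5
  Y(R15) = 0.002584 S between n7,n6
  Y(R16) = 0.002778 S between n4,n3
  Y(R17) = 0.0007194 S between n8,n3
  Im: injects 0.0152 A into n3 (from n1)
Assemble and solve the 8×8 MNA system:
  V(n1)=-5.437  V(n2)=-4.364  V(n3)=0.0008185  V(n4)=-3.655  V(n5)=-3.717  V(n6)=-4.464  V(n7)=-5.358  V(n8)=0.000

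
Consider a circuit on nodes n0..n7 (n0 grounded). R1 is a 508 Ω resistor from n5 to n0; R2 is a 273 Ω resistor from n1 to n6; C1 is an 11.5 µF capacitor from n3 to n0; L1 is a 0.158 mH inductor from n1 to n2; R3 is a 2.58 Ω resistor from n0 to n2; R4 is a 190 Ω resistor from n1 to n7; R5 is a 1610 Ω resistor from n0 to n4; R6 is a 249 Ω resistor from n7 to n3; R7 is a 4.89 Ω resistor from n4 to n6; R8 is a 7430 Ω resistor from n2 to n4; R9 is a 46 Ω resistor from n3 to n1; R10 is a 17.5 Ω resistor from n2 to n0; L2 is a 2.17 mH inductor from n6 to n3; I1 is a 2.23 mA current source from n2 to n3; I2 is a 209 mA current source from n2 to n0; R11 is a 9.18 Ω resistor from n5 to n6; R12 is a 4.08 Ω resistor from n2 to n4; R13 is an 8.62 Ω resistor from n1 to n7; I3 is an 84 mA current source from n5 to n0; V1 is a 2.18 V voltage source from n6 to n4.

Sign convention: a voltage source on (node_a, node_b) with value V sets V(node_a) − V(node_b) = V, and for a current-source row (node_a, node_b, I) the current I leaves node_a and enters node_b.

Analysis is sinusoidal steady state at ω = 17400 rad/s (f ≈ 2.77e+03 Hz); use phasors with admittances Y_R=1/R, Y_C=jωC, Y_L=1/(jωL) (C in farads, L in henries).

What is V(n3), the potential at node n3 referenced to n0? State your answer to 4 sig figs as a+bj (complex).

-0.1602+0.02637j V

MNA unknowns: 7 node voltages V₁..V_7 plus 1 source current (V1)
R1: Y=0.001969+0.000j on G[5,0]
R2: Y=0.003663+0.000j on G[1,6]
C1: Y=0.000+0.2001j on G[3,0]
L1: Y=0.000-0.3637j on G[1,2]
R3: Y=0.3876+0.000j on G[0,2]
R4: Y=0.005263+0.000j on G[1,7]
R5: Y=0.0006211+0.000j on G[0,4]
R6: Y=0.004016+0.000j on G[7,3]
R7: Y=0.2045+0.000j on G[4,6]
R8: Y=0.0001346+0.000j on G[2,4]
R9: Y=0.02174+0.000j on G[3,1]
R10: Y=0.05714+0.000j on G[2,0]
L2: Y=0.000-0.02648j on G[6,3]
I1: z[2]−=0.00223, z[3]+=0.00223
I2: z[2]−=0.209, z[0]+=0.209
R11: Y=0.1089+0.000j on G[5,6]
R12: Y=0.2451+0.000j on G[2,4]
R13: Y=0.1160+0.000j on G[1,7]
I3: z[5]−=0.084, z[0]+=0.084
V1: row V6−V4=2.18, i_V1 at 6,4
solve → V1=-0.6412+0.1228j, V2=-0.6471+0.07090j, V3=-0.1602+0.02637j, V4=-1.036+0.2083j, V5=0.3660+0.2046j, V6=1.144+0.2083j, V7=-0.6258+0.1197j
aux → i_V1=-0.5419+0.03382j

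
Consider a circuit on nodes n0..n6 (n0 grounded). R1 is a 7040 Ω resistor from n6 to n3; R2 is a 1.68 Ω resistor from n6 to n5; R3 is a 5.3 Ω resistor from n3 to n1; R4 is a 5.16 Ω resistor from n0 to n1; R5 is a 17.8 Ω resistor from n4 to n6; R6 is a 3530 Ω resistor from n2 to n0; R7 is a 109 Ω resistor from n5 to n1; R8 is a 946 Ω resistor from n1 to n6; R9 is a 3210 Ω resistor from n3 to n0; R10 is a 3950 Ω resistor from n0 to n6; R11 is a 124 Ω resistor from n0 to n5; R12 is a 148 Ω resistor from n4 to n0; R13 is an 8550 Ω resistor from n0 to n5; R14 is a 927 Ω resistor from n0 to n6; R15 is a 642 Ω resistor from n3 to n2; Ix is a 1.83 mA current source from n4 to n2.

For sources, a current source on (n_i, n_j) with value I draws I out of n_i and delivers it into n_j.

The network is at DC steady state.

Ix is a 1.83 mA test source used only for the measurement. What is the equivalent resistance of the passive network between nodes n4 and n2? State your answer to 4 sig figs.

MNA unknowns: 6 node voltages V₁..V_6
R1: Y=0.0001420 on G[6,3]
R2: Y=0.5952 on G[6,5]
R3: Y=0.1887 on G[3,1]
R4: Y=0.1938 on G[0,1]
R5: Y=0.05618 on G[4,6]
R6: Y=0.0002833 on G[2,0]
R7: Y=0.009174 on G[5,1]
R8: Y=0.001057 on G[1,6]
R9: Y=0.0003115 on G[3,0]
R10: Y=0.0002532 on G[0,6]
R11: Y=0.008065 on G[0,5]
R12: Y=0.006757 on G[4,0]
R13: Y=0.0001170 on G[0,5]
R14: Y=0.001079 on G[0,6]
R15: Y=0.001558 on G[3,2]
Ix: z[4]−=0.00183, z[2]+=0.00183
solve → V1=0.004455, V2=1.005, V3=0.01257, V4=-0.08480, V5=-0.06059, V6=-0.06243

R_eq = 595.4 Ω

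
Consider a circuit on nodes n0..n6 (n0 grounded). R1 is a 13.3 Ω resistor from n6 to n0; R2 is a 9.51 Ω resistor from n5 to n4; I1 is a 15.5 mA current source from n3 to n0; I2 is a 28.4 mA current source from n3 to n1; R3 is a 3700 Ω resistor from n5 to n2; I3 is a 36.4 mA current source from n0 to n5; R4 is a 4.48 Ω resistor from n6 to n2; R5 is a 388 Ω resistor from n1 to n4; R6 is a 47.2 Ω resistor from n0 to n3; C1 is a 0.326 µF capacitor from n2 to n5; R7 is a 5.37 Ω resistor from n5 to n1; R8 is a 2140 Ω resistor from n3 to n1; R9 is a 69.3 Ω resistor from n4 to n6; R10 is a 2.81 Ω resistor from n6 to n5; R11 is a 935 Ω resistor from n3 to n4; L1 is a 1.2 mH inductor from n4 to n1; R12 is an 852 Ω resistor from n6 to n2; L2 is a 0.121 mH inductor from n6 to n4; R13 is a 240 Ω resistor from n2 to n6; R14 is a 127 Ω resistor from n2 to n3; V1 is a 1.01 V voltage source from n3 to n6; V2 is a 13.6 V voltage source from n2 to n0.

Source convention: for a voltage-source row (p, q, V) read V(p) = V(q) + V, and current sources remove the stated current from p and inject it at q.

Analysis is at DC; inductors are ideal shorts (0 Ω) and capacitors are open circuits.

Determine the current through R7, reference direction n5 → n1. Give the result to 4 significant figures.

Element admittances at DC:
  Y(R1) = 0.07519 S between n6,n0
  Y(R2) = 0.1052 S between n5,n4
  I1: injects 0.0155 A into n0 (from n3)
  I2: injects 0.0284 A into n1 (from n3)
  Y(R3) = 0.0002703 S between n5,n2
  I3: injects 0.0364 A into n5 (from n0)
  Y(R4) = 0.2232 S between n6,n2
  Y(R5) = 0.002577 S between n1,n4
  Y(R6) = 0.02119 S between n0,n3
  Y(C1) = 0.000 S between n2,n5
  Y(R7) = 0.1862 S between n5,n1
  Y(R8) = 0.0004673 S between n3,n1
  Y(R9) = 0.01443 S between n4,n6
  Y(R10) = 0.3559 S between n6,n5
  Y(R11) = 0.001070 S between n3,n4
  L1: short n4↔n1 (DC inductor)
  Y(R12) = 0.001174 S between n6,n2
  L2: short n6↔n4 (DC inductor)
  Y(R13) = 0.004167 S between n2,n6
  Y(R14) = 0.007874 S between n2,n3
  V1: constraint V(n3)−V(n6) = 1.01
  V2: constraint V(n2)−V(n0) = 13.6
Assemble and solve the 10×10 MNA system:
  V(n1)=9.639  V(n2)=13.60  V(n3)=10.65  V(n4)=9.639  V(n5)=9.697  V(n6)=9.639
  i(L1)=-0.03965  i(L2)=-0.04681  i(V1)=-0.2478  i(V2)=-0.9295

0.01078 A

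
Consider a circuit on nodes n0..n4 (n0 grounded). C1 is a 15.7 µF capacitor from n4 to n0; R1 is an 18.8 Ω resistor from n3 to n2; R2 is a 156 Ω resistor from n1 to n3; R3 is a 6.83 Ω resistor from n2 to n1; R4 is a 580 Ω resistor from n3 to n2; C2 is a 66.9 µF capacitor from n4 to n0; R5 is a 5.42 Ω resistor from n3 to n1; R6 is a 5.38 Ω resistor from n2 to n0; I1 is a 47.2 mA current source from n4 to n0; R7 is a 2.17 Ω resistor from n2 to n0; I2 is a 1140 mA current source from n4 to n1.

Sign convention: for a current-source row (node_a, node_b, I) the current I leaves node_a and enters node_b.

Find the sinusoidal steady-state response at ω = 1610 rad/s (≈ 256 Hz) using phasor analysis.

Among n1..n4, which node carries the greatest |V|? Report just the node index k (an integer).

4

Element admittances at ω=1610 rad/s:
  Y(C1) = 0.000+0.02528j S between n4,n0
  Y(R1) = 0.05319+0.000j S between n3,n2
  Y(R2) = 0.006410+0.000j S between n1,n3
  Y(R3) = 0.1464+0.000j S between n2,n1
  Y(R4) = 0.001724+0.000j S between n3,n2
  Y(C2) = 0.000+0.1077j S between n4,n0
  Y(R5) = 0.1845+0.000j S between n3,n1
  Y(R6) = 0.1859+0.000j S between n2,n0
  I1: injects 0.0472 A into n0 (from n4)
  Y(R7) = 0.4608+0.000j S between n2,n0
  I2: injects 1.14 A into n1 (from n4)
Assemble and solve the 4×4 MNA system:
  V(n1)=7.793+0.000j  V(n2)=1.763+0.000j  V(n3)=6.446+0.000j  V(n4)=0.000+8.927j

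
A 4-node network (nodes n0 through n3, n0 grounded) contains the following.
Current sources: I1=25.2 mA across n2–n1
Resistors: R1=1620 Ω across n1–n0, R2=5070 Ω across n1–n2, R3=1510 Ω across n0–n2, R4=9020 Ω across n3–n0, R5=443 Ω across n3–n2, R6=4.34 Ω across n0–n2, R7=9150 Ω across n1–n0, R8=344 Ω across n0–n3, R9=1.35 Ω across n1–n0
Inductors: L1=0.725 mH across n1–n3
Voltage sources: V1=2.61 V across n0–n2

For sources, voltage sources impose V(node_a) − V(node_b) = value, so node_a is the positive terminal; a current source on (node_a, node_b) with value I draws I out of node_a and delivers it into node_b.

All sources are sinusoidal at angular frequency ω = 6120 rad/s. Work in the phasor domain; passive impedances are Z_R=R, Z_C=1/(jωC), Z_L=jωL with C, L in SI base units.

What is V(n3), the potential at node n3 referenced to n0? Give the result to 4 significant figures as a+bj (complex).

Element admittances at ω=6120 rad/s:
  I1: injects 0.0252 A into n1 (from n2)
  Y(R1) = 0.0006173+0.000j S between n1,n0
  Y(R2) = 0.0001972+0.000j S between n1,n2
  Y(R3) = 0.0006623+0.000j S between n0,n2
  Y(R4) = 0.0001109+0.000j S between n3,n0
  Y(R5) = 0.002257+0.000j S between n3,n2
  Y(R6) = 0.2304+0.000j S between n0,n2
  Y(R7) = 0.0001093+0.000j S between n1,n0
  Y(R8) = 0.002907+0.000j S between n0,n3
  Y(L1) = 0.000-0.2254j S between n1,n3
  Y(R9) = 0.7407+0.000j S between n1,n0
  V1: constraint V(n0)−V(n2) = 2.61
Assemble and solve the 4×4 MNA system:
  V(n1)=0.02517+0.0001887j  V(n2)=-2.610+0.000j  V(n3)=0.02454-0.02653j
  i(V1)=-0.5844+5.984e-05j

0.02454-0.02653j V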